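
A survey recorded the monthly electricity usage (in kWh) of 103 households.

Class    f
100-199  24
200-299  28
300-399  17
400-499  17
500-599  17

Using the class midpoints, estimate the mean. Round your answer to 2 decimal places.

325.23

Midpoints: 149.5, 249.5, 349.5, 449.5, 549.5
Σfm = 24×149.5 + 28×249.5 + 17×349.5 + 17×449.5 + 17×549.5 = 33498.5
n = Σf = 103
Mean = 33498.5 / 103 = 325.2282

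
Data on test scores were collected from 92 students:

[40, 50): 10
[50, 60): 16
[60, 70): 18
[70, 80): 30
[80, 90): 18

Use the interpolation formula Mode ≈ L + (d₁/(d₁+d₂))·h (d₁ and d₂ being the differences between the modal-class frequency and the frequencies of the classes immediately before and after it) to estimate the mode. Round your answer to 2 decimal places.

75.00

Modal class: [70, 80) (highest frequency 30).
d₁ = 30 − 18 = 12, d₂ = 30 − 18 = 12
Mode ≈ 70 + (12/(12+12)) × 10 = 70 + 5.0000 = 75.0000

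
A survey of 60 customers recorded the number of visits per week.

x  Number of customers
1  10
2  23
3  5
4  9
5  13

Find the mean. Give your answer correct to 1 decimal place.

2.9

Values: 1, 2, 3, 4, 5
Σfx = 10×1 + 23×2 + 5×3 + 9×4 + 13×5 = 172
n = Σf = 60
Mean = 172 / 60 = 2.8667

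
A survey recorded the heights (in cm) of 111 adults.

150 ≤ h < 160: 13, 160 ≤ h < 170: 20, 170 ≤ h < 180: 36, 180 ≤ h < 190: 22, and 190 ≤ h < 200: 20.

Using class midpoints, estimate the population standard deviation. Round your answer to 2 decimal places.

12.44

Midpoints: 155, 165, 175, 185, 195
n = 111, Σfm = 19585, mean = 176.4414
Σfm² = 3472775
Σf(m − x̄)² = Σfm² − (Σfm)²/n = 3472775 − 19585²/111 = 17169.3694
Population variance = 17169.3694 / 111 = 154.6790
Standard deviation = √154.6790 = 12.4370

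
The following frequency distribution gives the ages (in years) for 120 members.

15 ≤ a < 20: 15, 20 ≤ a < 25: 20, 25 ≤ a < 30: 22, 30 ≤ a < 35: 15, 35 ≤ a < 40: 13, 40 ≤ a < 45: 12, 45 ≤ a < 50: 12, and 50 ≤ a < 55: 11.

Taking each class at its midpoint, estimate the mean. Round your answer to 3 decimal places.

Midpoints: 17.5, 22.5, 27.5, 32.5, 37.5, 42.5, 47.5, 52.5
Σfm = 15×17.5 + 20×22.5 + 22×27.5 + 15×32.5 + 13×37.5 + 12×42.5 + 12×47.5 + 11×52.5 = 3950
n = Σf = 120
Mean = 3950 / 120 = 32.9167

32.917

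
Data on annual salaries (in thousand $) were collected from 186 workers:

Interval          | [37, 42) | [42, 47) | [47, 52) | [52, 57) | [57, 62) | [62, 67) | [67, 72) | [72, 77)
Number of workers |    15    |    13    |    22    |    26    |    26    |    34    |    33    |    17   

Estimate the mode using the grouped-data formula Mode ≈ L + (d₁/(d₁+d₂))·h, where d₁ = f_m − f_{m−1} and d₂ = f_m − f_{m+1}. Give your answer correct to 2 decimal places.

Modal class: [62, 67) (highest frequency 34).
d₁ = 34 − 26 = 8, d₂ = 34 − 33 = 1
Mode ≈ 62 + (8/(8+1)) × 5 = 62 + 4.4444 = 66.4444

66.44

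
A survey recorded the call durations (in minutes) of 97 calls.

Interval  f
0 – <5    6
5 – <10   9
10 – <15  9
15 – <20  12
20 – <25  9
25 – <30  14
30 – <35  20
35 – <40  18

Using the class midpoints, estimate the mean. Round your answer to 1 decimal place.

23.9

Midpoints: 2.5, 7.5, 12.5, 17.5, 22.5, 27.5, 32.5, 37.5
Σfm = 6×2.5 + 9×7.5 + 9×12.5 + 12×17.5 + 9×22.5 + 14×27.5 + 20×32.5 + 18×37.5 = 2317.5
n = Σf = 97
Mean = 2317.5 / 97 = 23.8918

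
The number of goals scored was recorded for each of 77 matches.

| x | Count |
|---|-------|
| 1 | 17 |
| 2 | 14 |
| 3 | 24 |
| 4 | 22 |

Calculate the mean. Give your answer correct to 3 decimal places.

Values: 1, 2, 3, 4
Σfx = 17×1 + 14×2 + 24×3 + 22×4 = 205
n = Σf = 77
Mean = 205 / 77 = 2.6623

2.662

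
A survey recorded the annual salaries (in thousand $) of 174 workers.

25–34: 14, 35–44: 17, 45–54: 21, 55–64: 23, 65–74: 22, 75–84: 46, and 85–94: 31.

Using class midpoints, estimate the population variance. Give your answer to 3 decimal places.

362.333

Midpoints: 29.5, 39.5, 49.5, 59.5, 69.5, 79.5, 89.5
n = 174, Σfm = 11453, mean = 65.8218
Σfm² = 816903.5
Σf(m − x̄)² = Σfm² − (Σfm)²/n = 816903.5 − 11453²/174 = 63045.9770
Population variance = 63045.9770 / 174 = 362.3332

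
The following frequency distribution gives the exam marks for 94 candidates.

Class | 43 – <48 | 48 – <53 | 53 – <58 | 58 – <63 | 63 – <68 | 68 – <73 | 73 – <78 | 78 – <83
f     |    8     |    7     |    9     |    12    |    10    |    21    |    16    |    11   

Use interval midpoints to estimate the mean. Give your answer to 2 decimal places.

Midpoints: 45.5, 50.5, 55.5, 60.5, 65.5, 70.5, 75.5, 80.5
Σfm = 8×45.5 + 7×50.5 + 9×55.5 + 12×60.5 + 10×65.5 + 21×70.5 + 16×75.5 + 11×80.5 = 6172
n = Σf = 94
Mean = 6172 / 94 = 65.6596

65.66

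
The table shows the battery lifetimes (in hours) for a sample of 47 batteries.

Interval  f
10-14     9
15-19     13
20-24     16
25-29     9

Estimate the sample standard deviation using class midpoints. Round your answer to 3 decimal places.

Midpoints: 12, 17, 22, 27
n = 47, Σfm = 924, mean = 19.6596
Σfm² = 19358
Σf(m − x̄)² = Σfm² − (Σfm)²/n = 19358 − 924²/47 = 1192.5532
Sample variance = 1192.5532 / 46 = 25.9251
Standard deviation = √25.9251 = 5.0917

5.092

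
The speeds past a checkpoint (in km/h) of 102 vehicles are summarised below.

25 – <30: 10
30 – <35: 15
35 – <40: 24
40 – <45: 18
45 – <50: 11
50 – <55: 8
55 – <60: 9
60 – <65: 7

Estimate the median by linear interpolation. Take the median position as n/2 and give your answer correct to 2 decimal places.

40.56

Cumulative frequencies: 10, 25, 49, 67, 78, 86, 95, 102
n = 102; position = n/2 = 51.
This falls in the class 40 – <45: L = 40, F = 49, f = 18, h = 5.
Median ≈ 40 + ((51 − 49) / 18) × 5 = 40.5556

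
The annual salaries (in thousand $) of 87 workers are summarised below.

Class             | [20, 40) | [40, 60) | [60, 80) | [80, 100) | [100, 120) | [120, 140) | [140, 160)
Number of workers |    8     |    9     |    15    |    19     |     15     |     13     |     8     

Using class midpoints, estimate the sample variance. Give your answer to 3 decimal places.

1215.183

Midpoints: 30, 50, 70, 90, 110, 130, 150
n = 87, Σfm = 7990, mean = 91.8391
Σfm² = 838300
Σf(m − x̄)² = Σfm² − (Σfm)²/n = 838300 − 7990²/87 = 104505.7471
Sample variance = 104505.7471 / 86 = 1215.1831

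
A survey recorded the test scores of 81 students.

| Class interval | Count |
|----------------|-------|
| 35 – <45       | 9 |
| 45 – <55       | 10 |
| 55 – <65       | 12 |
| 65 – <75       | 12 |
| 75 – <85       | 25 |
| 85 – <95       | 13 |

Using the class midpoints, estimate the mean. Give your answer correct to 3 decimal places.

69.012

Midpoints: 40, 50, 60, 70, 80, 90
Σfm = 9×40 + 10×50 + 12×60 + 12×70 + 25×80 + 13×90 = 5590
n = Σf = 81
Mean = 5590 / 81 = 69.0123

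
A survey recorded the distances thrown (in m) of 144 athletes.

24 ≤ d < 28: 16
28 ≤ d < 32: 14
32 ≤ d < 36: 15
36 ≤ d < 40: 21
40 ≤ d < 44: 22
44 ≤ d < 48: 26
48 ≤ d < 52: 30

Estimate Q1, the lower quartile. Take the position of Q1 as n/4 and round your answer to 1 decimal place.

Cumulative frequencies: 16, 30, 45, 66, 88, 114, 144
n = 144; position = n/4 = 36.
This falls in the class 32 ≤ d < 36: L = 32, F = 30, f = 15, h = 4.
Lower quartile ≈ 32 + ((36 − 30) / 15) × 4 = 33.6000

33.6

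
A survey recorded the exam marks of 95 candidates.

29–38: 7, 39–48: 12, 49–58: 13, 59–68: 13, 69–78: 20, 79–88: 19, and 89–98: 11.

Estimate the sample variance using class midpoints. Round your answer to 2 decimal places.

327.17

Midpoints: 33.5, 43.5, 53.5, 63.5, 73.5, 83.5, 93.5
n = 95, Σfm = 6362.5, mean = 66.9737
Σfm² = 456873.75
Σf(m − x̄)² = Σfm² − (Σfm)²/n = 456873.75 − 6362.5²/95 = 30753.6842
Sample variance = 30753.6842 / 94 = 327.1669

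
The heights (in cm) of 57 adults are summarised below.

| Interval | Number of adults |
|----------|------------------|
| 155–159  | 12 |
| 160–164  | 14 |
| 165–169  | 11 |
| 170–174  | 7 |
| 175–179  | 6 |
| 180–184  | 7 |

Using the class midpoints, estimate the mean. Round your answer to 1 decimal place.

167.2

Midpoints: 157, 162, 167, 172, 177, 182
Σfm = 12×157 + 14×162 + 11×167 + 7×172 + 6×177 + 7×182 = 9529
n = Σf = 57
Mean = 9529 / 57 = 167.1754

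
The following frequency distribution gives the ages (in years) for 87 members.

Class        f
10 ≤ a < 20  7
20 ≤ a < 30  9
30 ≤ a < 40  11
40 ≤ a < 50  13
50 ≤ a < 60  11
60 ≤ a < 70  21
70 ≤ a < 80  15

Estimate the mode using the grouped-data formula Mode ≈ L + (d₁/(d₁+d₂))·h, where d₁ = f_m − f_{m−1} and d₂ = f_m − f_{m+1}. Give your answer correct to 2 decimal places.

66.25

Modal class: 60 ≤ a < 70 (highest frequency 21).
d₁ = 21 − 11 = 10, d₂ = 21 − 15 = 6
Mode ≈ 60 + (10/(10+6)) × 10 = 60 + 6.2500 = 66.2500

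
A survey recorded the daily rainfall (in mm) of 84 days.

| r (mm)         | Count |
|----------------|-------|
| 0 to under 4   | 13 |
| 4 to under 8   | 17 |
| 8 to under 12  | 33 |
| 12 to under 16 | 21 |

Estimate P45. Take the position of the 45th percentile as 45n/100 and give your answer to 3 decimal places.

8.945

Cumulative frequencies: 13, 30, 63, 84
n = 84; position = 45n/100 = 37.8.
This falls in the class 8 to under 12: L = 8, F = 30, f = 33, h = 4.
45th percentile ≈ 8 + ((37.8 − 30) / 33) × 4 = 8.9455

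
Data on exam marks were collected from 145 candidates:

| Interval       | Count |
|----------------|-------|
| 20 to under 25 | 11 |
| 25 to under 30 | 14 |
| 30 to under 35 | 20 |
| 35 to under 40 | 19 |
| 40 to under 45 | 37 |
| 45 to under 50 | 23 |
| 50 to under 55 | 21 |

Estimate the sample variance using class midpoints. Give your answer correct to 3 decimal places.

Midpoints: 22.5, 27.5, 32.5, 37.5, 42.5, 47.5, 52.5
n = 145, Σfm = 5762.5, mean = 39.7414
Σfm² = 240606.25
Σf(m − x̄)² = Σfm² − (Σfm)²/n = 240606.25 − 5762.5²/145 = 11596.5517
Sample variance = 11596.5517 / 144 = 80.5316

80.532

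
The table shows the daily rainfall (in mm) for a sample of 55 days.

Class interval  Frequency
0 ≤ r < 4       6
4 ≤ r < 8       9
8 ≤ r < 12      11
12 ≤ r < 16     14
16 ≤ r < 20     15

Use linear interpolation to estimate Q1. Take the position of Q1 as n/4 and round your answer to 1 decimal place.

7.4

Cumulative frequencies: 6, 15, 26, 40, 55
n = 55; position = n/4 = 13.75.
This falls in the class 4 ≤ r < 8: L = 4, F = 6, f = 9, h = 4.
Lower quartile ≈ 4 + ((13.75 − 6) / 9) × 4 = 7.4444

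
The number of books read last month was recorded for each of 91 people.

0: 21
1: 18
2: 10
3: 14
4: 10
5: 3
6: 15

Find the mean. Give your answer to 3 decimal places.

Values: 0, 1, 2, 3, 4, 5, 6
Σfx = 21×0 + 18×1 + 10×2 + 14×3 + 10×4 + 3×5 + 15×6 = 225
n = Σf = 91
Mean = 225 / 91 = 2.4725

2.473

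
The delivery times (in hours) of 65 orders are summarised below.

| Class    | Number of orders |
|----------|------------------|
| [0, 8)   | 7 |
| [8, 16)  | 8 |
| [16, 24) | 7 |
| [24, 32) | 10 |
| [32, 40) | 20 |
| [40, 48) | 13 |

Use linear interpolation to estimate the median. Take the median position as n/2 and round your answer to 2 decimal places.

Cumulative frequencies: 7, 15, 22, 32, 52, 65
n = 65; position = n/2 = 32.5.
This falls in the class [32, 40): L = 32, F = 32, f = 20, h = 8.
Median ≈ 32 + ((32.5 − 32) / 20) × 8 = 32.2000

32.20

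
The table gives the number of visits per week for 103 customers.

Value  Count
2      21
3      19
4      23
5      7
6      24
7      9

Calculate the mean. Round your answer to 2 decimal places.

4.20

Values: 2, 3, 4, 5, 6, 7
Σfx = 21×2 + 19×3 + 23×4 + 7×5 + 24×6 + 9×7 = 433
n = Σf = 103
Mean = 433 / 103 = 4.2039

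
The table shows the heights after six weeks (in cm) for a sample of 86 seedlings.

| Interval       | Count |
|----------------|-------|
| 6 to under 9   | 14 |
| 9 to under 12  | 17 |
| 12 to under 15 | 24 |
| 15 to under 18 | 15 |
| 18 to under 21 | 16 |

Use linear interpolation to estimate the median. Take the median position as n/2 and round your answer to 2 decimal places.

13.50

Cumulative frequencies: 14, 31, 55, 70, 86
n = 86; position = n/2 = 43.
This falls in the class 12 to under 15: L = 12, F = 31, f = 24, h = 3.
Median ≈ 12 + ((43 − 31) / 24) × 3 = 13.5000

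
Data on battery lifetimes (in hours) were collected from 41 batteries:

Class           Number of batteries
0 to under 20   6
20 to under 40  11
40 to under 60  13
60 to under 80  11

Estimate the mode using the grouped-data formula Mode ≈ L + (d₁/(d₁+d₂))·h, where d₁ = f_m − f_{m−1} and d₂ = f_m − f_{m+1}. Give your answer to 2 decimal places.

Modal class: 40 to under 60 (highest frequency 13).
d₁ = 13 − 11 = 2, d₂ = 13 − 11 = 2
Mode ≈ 40 + (2/(2+2)) × 20 = 40 + 10.0000 = 50.0000

50.00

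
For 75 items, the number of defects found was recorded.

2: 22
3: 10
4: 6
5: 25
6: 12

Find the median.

4

Cumulative frequencies: 22, 32, 38, 63, 75
n = 75, so the median is the value in position (n+1)/2 = 38.
Position 38 falls at value 4.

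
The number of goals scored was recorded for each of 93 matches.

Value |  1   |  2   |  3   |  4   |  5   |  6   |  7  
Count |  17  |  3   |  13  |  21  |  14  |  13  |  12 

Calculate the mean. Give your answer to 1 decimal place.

4.1

Values: 1, 2, 3, 4, 5, 6, 7
Σfx = 17×1 + 3×2 + 13×3 + 21×4 + 14×5 + 13×6 + 12×7 = 378
n = Σf = 93
Mean = 378 / 93 = 4.0645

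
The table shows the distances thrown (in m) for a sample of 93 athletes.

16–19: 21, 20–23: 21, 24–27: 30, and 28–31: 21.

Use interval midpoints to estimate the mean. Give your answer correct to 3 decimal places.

Midpoints: 17.5, 21.5, 25.5, 29.5
Σfm = 21×17.5 + 21×21.5 + 30×25.5 + 21×29.5 = 2203.5
n = Σf = 93
Mean = 2203.5 / 93 = 23.6935

23.694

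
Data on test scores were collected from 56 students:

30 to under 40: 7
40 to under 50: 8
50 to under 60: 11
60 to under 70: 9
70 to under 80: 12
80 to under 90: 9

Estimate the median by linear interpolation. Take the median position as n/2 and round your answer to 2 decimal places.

Cumulative frequencies: 7, 15, 26, 35, 47, 56
n = 56; position = n/2 = 28.
This falls in the class 60 to under 70: L = 60, F = 26, f = 9, h = 10.
Median ≈ 60 + ((28 − 26) / 9) × 10 = 62.2222

62.22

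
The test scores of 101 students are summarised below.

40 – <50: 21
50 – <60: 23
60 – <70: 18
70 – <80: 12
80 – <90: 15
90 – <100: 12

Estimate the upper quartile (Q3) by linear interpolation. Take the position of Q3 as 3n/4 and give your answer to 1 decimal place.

Cumulative frequencies: 21, 44, 62, 74, 89, 101
n = 101; position = 3n/4 = 75.75.
This falls in the class 80 – <90: L = 80, F = 74, f = 15, h = 10.
Upper quartile ≈ 80 + ((75.75 − 74) / 15) × 10 = 81.1667

81.2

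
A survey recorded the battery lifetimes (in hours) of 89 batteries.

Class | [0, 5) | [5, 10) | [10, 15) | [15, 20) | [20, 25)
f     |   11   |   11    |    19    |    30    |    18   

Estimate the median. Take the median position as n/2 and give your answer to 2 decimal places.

15.58

Cumulative frequencies: 11, 22, 41, 71, 89
n = 89; position = n/2 = 44.5.
This falls in the class [15, 20): L = 15, F = 41, f = 30, h = 5.
Median ≈ 15 + ((44.5 − 41) / 30) × 5 = 15.5833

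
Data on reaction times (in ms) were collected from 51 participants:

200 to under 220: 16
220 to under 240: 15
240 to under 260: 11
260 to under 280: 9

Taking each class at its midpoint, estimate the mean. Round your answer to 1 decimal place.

Midpoints: 210, 230, 250, 270
Σfm = 16×210 + 15×230 + 11×250 + 9×270 = 11990
n = Σf = 51
Mean = 11990 / 51 = 235.0980

235.1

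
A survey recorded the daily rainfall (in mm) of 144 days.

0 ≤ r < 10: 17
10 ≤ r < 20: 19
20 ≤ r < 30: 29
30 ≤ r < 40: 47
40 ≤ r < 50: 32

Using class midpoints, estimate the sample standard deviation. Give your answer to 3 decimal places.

Midpoints: 5, 15, 25, 35, 45
n = 144, Σfm = 4180, mean = 29.0278
Σfm² = 145200
Σf(m − x̄)² = Σfm² − (Σfm)²/n = 145200 − 4180²/144 = 23863.8889
Sample variance = 23863.8889 / 143 = 166.8803
Standard deviation = √166.8803 = 12.9182

12.918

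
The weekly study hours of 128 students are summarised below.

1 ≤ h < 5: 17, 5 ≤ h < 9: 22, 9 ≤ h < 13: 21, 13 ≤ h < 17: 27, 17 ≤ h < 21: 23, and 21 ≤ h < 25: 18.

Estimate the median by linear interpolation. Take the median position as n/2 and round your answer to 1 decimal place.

13.6

Cumulative frequencies: 17, 39, 60, 87, 110, 128
n = 128; position = n/2 = 64.
This falls in the class 13 ≤ h < 17: L = 13, F = 60, f = 27, h = 4.
Median ≈ 13 + ((64 − 60) / 27) × 4 = 13.5926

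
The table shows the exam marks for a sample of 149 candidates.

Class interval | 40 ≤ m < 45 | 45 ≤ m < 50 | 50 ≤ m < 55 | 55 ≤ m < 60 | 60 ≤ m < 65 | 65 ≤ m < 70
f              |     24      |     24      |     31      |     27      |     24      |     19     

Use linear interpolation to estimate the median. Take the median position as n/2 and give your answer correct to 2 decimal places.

54.27

Cumulative frequencies: 24, 48, 79, 106, 130, 149
n = 149; position = n/2 = 74.5.
This falls in the class 50 ≤ m < 55: L = 50, F = 48, f = 31, h = 5.
Median ≈ 50 + ((74.5 − 48) / 31) × 5 = 54.2742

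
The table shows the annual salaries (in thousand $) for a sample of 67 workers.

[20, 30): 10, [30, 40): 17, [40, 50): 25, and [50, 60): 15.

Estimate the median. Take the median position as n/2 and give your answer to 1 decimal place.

42.6

Cumulative frequencies: 10, 27, 52, 67
n = 67; position = n/2 = 33.5.
This falls in the class [40, 50): L = 40, F = 27, f = 25, h = 10.
Median ≈ 40 + ((33.5 − 27) / 25) × 10 = 42.6000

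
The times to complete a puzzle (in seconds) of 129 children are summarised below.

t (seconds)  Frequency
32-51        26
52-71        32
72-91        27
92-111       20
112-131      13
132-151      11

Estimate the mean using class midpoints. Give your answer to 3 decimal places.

Midpoints: 41.5, 61.5, 81.5, 101.5, 121.5, 141.5
Σfm = 26×41.5 + 32×61.5 + 27×81.5 + 20×101.5 + 13×121.5 + 11×141.5 = 10413.5
n = Σf = 129
Mean = 10413.5 / 129 = 80.7248

80.725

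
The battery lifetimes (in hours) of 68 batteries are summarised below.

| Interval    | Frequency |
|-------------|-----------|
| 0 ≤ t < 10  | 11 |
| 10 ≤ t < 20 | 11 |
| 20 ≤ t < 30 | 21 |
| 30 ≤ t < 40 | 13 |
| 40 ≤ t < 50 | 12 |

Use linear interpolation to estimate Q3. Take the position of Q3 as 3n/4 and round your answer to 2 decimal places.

36.15

Cumulative frequencies: 11, 22, 43, 56, 68
n = 68; position = 3n/4 = 51.
This falls in the class 30 ≤ t < 40: L = 30, F = 43, f = 13, h = 10.
Upper quartile ≈ 30 + ((51 − 43) / 13) × 10 = 36.1538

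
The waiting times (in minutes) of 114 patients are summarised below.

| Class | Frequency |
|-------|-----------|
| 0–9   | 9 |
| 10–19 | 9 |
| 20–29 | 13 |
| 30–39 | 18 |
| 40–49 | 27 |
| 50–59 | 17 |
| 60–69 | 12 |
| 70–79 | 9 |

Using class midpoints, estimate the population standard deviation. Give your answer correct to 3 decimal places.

19.368

Midpoints: 4.5, 14.5, 24.5, 34.5, 44.5, 54.5, 64.5, 74.5
n = 114, Σfm = 4683, mean = 41.0789
Σfm² = 235138.5
Σf(m − x̄)² = Σfm² − (Σfm)²/n = 235138.5 − 4683²/114 = 42765.7895
Population variance = 42765.7895 / 114 = 375.1385
Standard deviation = √375.1385 = 19.3685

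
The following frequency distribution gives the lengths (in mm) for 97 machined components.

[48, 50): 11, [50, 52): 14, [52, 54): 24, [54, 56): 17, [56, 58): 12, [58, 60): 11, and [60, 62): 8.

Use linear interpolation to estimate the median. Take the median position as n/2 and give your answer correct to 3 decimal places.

53.958

Cumulative frequencies: 11, 25, 49, 66, 78, 89, 97
n = 97; position = n/2 = 48.5.
This falls in the class [52, 54): L = 52, F = 25, f = 24, h = 2.
Median ≈ 52 + ((48.5 − 25) / 24) × 2 = 53.9583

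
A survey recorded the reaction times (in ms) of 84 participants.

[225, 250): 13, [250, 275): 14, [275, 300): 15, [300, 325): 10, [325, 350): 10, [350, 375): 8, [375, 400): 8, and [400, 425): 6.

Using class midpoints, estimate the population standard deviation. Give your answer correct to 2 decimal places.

Midpoints: 237.5, 262.5, 287.5, 312.5, 337.5, 362.5, 387.5, 412.5
n = 84, Σfm = 26050, mean = 310.1190
Σfm² = 8326875
Σf(m − x̄)² = Σfm² − (Σfm)²/n = 8326875 − 26050²/84 = 248273.8095
Population variance = 248273.8095 / 84 = 2955.6406
Standard deviation = √2955.6406 = 54.3658

54.37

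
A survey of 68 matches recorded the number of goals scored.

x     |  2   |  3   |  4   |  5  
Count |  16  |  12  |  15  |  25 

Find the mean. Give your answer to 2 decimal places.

3.72

Values: 2, 3, 4, 5
Σfx = 16×2 + 12×3 + 15×4 + 25×5 = 253
n = Σf = 68
Mean = 253 / 68 = 3.7206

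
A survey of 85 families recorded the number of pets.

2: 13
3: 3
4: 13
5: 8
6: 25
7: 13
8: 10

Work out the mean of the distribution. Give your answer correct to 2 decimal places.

5.27

Values: 2, 3, 4, 5, 6, 7, 8
Σfx = 13×2 + 3×3 + 13×4 + 8×5 + 25×6 + 13×7 + 10×8 = 448
n = Σf = 85
Mean = 448 / 85 = 5.2706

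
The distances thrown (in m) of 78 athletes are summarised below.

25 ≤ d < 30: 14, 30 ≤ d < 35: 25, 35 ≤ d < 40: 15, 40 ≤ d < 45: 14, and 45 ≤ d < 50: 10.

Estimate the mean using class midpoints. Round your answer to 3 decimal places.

Midpoints: 27.5, 32.5, 37.5, 42.5, 47.5
Σfm = 14×27.5 + 25×32.5 + 15×37.5 + 14×42.5 + 10×47.5 = 2830
n = Σf = 78
Mean = 2830 / 78 = 36.2821

36.282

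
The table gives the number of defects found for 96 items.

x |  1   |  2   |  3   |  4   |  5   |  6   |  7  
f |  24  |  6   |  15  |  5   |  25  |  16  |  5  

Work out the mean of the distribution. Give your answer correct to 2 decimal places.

Values: 1, 2, 3, 4, 5, 6, 7
Σfx = 24×1 + 6×2 + 15×3 + 5×4 + 25×5 + 16×6 + 5×7 = 357
n = Σf = 96
Mean = 357 / 96 = 3.7188

3.72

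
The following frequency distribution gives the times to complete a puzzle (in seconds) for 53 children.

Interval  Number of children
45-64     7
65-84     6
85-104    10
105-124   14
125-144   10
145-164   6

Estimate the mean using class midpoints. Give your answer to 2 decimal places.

Midpoints: 54.5, 74.5, 94.5, 114.5, 134.5, 154.5
Σfm = 7×54.5 + 6×74.5 + 10×94.5 + 14×114.5 + 10×134.5 + 6×154.5 = 5648.5
n = Σf = 53
Mean = 5648.5 / 53 = 106.5755

106.58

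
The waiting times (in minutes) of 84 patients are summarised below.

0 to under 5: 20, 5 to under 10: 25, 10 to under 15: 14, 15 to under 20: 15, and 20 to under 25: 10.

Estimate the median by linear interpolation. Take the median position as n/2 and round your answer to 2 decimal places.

Cumulative frequencies: 20, 45, 59, 74, 84
n = 84; position = n/2 = 42.
This falls in the class 5 to under 10: L = 5, F = 20, f = 25, h = 5.
Median ≈ 5 + ((42 − 20) / 25) × 5 = 9.4000

9.40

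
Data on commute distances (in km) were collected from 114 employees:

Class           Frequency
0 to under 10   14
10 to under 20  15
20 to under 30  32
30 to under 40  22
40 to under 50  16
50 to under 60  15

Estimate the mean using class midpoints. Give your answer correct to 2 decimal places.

29.91

Midpoints: 5, 15, 25, 35, 45, 55
Σfm = 14×5 + 15×15 + 32×25 + 22×35 + 16×45 + 15×55 = 3410
n = Σf = 114
Mean = 3410 / 114 = 29.9123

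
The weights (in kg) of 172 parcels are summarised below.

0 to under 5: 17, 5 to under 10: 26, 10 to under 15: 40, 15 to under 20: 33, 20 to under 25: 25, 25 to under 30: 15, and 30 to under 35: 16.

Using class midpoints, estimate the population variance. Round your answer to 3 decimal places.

75.101

Midpoints: 2.5, 7.5, 12.5, 17.5, 22.5, 27.5, 32.5
n = 172, Σfm = 2810, mean = 16.3372
Σfm² = 58825
Σf(m − x̄)² = Σfm² − (Σfm)²/n = 58825 − 2810²/172 = 12917.4419
Population variance = 12917.4419 / 172 = 75.1014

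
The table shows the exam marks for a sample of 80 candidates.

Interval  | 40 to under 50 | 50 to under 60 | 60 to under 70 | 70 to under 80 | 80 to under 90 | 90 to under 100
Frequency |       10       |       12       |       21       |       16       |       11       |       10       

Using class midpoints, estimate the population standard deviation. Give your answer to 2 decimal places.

Midpoints: 45, 55, 65, 75, 85, 95
n = 80, Σfm = 5560, mean = 69.5000
Σfm² = 405000
Σf(m − x̄)² = Σfm² − (Σfm)²/n = 405000 − 5560²/80 = 18580.0000
Population variance = 18580.0000 / 80 = 232.2500
Standard deviation = √232.2500 = 15.2398

15.24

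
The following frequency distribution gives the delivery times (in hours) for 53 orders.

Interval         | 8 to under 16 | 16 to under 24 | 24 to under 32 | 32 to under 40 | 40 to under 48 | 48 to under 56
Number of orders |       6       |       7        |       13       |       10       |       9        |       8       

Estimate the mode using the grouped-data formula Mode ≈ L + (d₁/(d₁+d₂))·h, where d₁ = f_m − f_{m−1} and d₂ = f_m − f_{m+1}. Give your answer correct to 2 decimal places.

29.33

Modal class: 24 to under 32 (highest frequency 13).
d₁ = 13 − 7 = 6, d₂ = 13 − 10 = 3
Mode ≈ 24 + (6/(6+3)) × 8 = 24 + 5.3333 = 29.3333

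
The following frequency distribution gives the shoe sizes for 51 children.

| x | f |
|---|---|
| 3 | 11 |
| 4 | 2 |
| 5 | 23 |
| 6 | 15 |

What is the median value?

Cumulative frequencies: 11, 13, 36, 51
n = 51, so the median is the value in position (n+1)/2 = 26.
Position 26 falls at value 5.

5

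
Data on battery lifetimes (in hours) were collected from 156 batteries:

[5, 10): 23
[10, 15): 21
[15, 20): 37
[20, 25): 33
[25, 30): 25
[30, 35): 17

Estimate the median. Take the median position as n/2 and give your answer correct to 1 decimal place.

19.6

Cumulative frequencies: 23, 44, 81, 114, 139, 156
n = 156; position = n/2 = 78.
This falls in the class [15, 20): L = 15, F = 44, f = 37, h = 5.
Median ≈ 15 + ((78 − 44) / 37) × 5 = 19.5946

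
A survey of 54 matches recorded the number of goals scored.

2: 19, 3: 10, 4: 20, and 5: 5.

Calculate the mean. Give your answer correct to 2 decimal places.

Values: 2, 3, 4, 5
Σfx = 19×2 + 10×3 + 20×4 + 5×5 = 173
n = Σf = 54
Mean = 173 / 54 = 3.2037

3.20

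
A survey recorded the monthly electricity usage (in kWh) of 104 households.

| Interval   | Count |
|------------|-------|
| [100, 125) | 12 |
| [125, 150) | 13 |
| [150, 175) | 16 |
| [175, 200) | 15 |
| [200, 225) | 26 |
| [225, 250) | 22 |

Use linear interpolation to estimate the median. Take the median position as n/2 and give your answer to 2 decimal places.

Cumulative frequencies: 12, 25, 41, 56, 82, 104
n = 104; position = n/2 = 52.
This falls in the class [175, 200): L = 175, F = 41, f = 15, h = 25.
Median ≈ 175 + ((52 − 41) / 15) × 25 = 193.3333

193.33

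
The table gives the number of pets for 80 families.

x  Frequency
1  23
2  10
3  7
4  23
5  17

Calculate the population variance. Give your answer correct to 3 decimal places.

Values: 1, 2, 3, 4, 5
n = 80, Σfx = 241, mean = 3.0125
Σfx² = 919
Σf(x − x̄)² = Σfx² − (Σfx)²/n = 919 − 241²/80 = 192.9875
Population variance = 192.9875 / 80 = 2.4123

2.412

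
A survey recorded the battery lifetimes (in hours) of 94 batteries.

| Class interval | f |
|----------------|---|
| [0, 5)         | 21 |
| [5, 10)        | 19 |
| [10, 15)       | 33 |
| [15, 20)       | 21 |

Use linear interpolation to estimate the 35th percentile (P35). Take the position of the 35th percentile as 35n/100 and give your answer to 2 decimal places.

8.13

Cumulative frequencies: 21, 40, 73, 94
n = 94; position = 35n/100 = 32.9.
This falls in the class [5, 10): L = 5, F = 21, f = 19, h = 5.
35th percentile ≈ 5 + ((32.9 − 21) / 19) × 5 = 8.1316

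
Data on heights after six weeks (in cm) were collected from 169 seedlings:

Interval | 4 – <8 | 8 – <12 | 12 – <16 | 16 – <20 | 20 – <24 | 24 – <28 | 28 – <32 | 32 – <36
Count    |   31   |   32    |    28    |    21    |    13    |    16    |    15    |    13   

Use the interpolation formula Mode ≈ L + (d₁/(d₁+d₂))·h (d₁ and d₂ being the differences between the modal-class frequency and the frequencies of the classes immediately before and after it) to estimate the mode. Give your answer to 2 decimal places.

8.80

Modal class: 8 – <12 (highest frequency 32).
d₁ = 32 − 31 = 1, d₂ = 32 − 28 = 4
Mode ≈ 8 + (1/(1+4)) × 4 = 8 + 0.8000 = 8.8000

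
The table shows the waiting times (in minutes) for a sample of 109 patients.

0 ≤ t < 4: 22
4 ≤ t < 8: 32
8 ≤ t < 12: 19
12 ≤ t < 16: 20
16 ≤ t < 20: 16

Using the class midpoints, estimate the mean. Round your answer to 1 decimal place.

Midpoints: 2, 6, 10, 14, 18
Σfm = 22×2 + 32×6 + 19×10 + 20×14 + 16×18 = 994
n = Σf = 109
Mean = 994 / 109 = 9.1193

9.1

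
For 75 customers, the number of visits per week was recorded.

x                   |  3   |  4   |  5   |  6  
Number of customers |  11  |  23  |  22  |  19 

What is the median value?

5

Cumulative frequencies: 11, 34, 56, 75
n = 75, so the median is the value in position (n+1)/2 = 38.
Position 38 falls at value 5.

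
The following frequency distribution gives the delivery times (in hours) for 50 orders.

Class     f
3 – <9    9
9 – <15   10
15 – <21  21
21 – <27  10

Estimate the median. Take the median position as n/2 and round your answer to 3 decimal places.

16.714

Cumulative frequencies: 9, 19, 40, 50
n = 50; position = n/2 = 25.
This falls in the class 15 – <21: L = 15, F = 19, f = 21, h = 6.
Median ≈ 15 + ((25 − 19) / 21) × 6 = 16.7143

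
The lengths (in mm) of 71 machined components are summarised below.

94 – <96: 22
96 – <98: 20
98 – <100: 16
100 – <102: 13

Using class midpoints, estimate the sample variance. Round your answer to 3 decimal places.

4.821

Midpoints: 95, 97, 99, 101
n = 71, Σfm = 6927, mean = 97.5634
Σfm² = 676159
Σf(m − x̄)² = Σfm² − (Σfm)²/n = 676159 − 6927²/71 = 337.4648
Sample variance = 337.4648 / 70 = 4.8209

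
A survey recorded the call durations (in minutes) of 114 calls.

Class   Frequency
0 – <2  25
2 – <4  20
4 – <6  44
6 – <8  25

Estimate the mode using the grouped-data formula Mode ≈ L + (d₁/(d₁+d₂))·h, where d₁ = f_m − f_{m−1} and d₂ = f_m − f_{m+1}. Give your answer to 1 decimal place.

Modal class: 4 – <6 (highest frequency 44).
d₁ = 44 − 20 = 24, d₂ = 44 − 25 = 19
Mode ≈ 4 + (24/(24+19)) × 2 = 4 + 1.1163 = 5.1163

5.1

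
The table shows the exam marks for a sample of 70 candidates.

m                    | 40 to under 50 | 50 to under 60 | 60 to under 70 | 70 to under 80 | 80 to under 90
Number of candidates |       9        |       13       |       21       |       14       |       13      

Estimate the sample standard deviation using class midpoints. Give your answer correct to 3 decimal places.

Midpoints: 45, 55, 65, 75, 85
n = 70, Σfm = 4640, mean = 66.2857
Σfm² = 318950
Σf(m − x̄)² = Σfm² − (Σfm)²/n = 318950 − 4640²/70 = 11384.2857
Sample variance = 11384.2857 / 69 = 164.9896
Standard deviation = √164.9896 = 12.8448

12.845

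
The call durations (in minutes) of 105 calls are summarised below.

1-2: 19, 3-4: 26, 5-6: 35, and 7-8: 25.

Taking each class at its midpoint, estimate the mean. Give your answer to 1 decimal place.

Midpoints: 1.5, 3.5, 5.5, 7.5
Σfm = 19×1.5 + 26×3.5 + 35×5.5 + 25×7.5 = 499.5
n = Σf = 105
Mean = 499.5 / 105 = 4.7571

4.8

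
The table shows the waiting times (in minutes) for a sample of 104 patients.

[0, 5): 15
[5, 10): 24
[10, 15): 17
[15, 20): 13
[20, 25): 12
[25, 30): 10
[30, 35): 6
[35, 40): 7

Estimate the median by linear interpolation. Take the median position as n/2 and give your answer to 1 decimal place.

Cumulative frequencies: 15, 39, 56, 69, 81, 91, 97, 104
n = 104; position = n/2 = 52.
This falls in the class [10, 15): L = 10, F = 39, f = 17, h = 5.
Median ≈ 10 + ((52 − 39) / 17) × 5 = 13.8235

13.8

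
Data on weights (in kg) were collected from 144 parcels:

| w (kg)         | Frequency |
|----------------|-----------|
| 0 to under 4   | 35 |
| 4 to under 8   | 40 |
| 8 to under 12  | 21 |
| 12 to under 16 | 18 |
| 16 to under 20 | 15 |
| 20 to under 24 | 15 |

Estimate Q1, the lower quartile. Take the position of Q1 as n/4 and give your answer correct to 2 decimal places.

4.10

Cumulative frequencies: 35, 75, 96, 114, 129, 144
n = 144; position = n/4 = 36.
This falls in the class 4 to under 8: L = 4, F = 35, f = 40, h = 4.
Lower quartile ≈ 4 + ((36 − 35) / 40) × 4 = 4.1000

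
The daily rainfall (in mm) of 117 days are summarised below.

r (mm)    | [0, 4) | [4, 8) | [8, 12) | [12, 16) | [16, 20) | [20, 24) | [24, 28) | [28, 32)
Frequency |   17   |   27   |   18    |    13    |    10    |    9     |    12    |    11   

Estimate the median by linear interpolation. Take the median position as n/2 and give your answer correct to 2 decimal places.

Cumulative frequencies: 17, 44, 62, 75, 85, 94, 106, 117
n = 117; position = n/2 = 58.5.
This falls in the class [8, 12): L = 8, F = 44, f = 18, h = 4.
Median ≈ 8 + ((58.5 − 44) / 18) × 4 = 11.2222

11.22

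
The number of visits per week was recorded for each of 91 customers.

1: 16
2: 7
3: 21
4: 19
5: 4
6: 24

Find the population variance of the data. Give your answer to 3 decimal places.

3.104

Values: 1, 2, 3, 4, 5, 6
n = 91, Σfx = 333, mean = 3.6593
Σfx² = 1501
Σf(x − x̄)² = Σfx² − (Σfx)²/n = 1501 − 333²/91 = 282.4396
Population variance = 282.4396 / 91 = 3.1037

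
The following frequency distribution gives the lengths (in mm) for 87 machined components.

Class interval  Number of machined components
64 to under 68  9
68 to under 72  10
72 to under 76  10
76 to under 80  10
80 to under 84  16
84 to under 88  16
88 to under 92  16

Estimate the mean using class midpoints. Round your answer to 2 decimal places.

79.79

Midpoints: 66, 70, 74, 78, 82, 86, 90
Σfm = 9×66 + 10×70 + 10×74 + 10×78 + 16×82 + 16×86 + 16×90 = 6942
n = Σf = 87
Mean = 6942 / 87 = 79.7931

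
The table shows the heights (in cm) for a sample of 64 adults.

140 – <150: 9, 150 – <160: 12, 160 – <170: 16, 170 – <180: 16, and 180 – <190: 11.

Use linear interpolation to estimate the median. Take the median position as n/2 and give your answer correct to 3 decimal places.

Cumulative frequencies: 9, 21, 37, 53, 64
n = 64; position = n/2 = 32.
This falls in the class 160 – <170: L = 160, F = 21, f = 16, h = 10.
Median ≈ 160 + ((32 − 21) / 16) × 10 = 166.8750

166.875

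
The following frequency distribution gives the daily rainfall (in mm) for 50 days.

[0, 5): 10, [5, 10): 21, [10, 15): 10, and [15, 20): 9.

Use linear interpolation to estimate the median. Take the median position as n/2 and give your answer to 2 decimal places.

Cumulative frequencies: 10, 31, 41, 50
n = 50; position = n/2 = 25.
This falls in the class [5, 10): L = 5, F = 10, f = 21, h = 5.
Median ≈ 5 + ((25 − 10) / 21) × 5 = 8.5714

8.57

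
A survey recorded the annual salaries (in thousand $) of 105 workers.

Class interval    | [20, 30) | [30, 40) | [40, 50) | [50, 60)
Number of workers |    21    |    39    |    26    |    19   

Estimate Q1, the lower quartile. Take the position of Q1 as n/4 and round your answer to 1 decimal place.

31.3

Cumulative frequencies: 21, 60, 86, 105
n = 105; position = n/4 = 26.25.
This falls in the class [30, 40): L = 30, F = 21, f = 39, h = 10.
Lower quartile ≈ 30 + ((26.25 − 21) / 39) × 10 = 31.3462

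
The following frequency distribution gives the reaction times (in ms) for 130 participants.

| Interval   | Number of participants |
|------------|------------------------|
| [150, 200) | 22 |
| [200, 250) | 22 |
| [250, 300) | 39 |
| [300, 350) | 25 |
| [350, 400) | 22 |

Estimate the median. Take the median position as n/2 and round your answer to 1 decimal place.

276.9

Cumulative frequencies: 22, 44, 83, 108, 130
n = 130; position = n/2 = 65.
This falls in the class [250, 300): L = 250, F = 44, f = 39, h = 50.
Median ≈ 250 + ((65 − 44) / 39) × 50 = 276.9231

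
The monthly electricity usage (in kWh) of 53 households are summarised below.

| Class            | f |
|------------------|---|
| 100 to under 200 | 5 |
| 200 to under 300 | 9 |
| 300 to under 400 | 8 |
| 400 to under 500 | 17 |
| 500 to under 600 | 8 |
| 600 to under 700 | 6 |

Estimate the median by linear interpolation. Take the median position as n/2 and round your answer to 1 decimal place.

426.5

Cumulative frequencies: 5, 14, 22, 39, 47, 53
n = 53; position = n/2 = 26.5.
This falls in the class 400 to under 500: L = 400, F = 22, f = 17, h = 100.
Median ≈ 400 + ((26.5 − 22) / 17) × 100 = 426.4706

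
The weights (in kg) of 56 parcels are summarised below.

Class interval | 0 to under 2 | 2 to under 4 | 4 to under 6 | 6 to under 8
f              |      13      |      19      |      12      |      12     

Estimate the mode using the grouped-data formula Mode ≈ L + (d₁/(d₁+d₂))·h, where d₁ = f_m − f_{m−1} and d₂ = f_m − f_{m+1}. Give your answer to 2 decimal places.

Modal class: 2 to under 4 (highest frequency 19).
d₁ = 19 − 13 = 6, d₂ = 19 − 12 = 7
Mode ≈ 2 + (6/(6+7)) × 2 = 2 + 0.9231 = 2.9231

2.92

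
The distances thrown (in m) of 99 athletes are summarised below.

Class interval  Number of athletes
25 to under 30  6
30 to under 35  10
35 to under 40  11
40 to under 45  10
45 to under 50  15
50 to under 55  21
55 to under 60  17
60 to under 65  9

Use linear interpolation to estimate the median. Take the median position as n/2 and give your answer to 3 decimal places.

Cumulative frequencies: 6, 16, 27, 37, 52, 73, 90, 99
n = 99; position = n/2 = 49.5.
This falls in the class 45 to under 50: L = 45, F = 37, f = 15, h = 5.
Median ≈ 45 + ((49.5 − 37) / 15) × 5 = 49.1667

49.167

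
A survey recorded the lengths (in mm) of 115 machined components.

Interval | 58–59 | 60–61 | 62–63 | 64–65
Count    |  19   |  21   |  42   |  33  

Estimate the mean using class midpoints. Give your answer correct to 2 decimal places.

62.05

Midpoints: 58.5, 60.5, 62.5, 64.5
Σfm = 19×58.5 + 21×60.5 + 42×62.5 + 33×64.5 = 7135.5
n = Σf = 115
Mean = 7135.5 / 115 = 62.0478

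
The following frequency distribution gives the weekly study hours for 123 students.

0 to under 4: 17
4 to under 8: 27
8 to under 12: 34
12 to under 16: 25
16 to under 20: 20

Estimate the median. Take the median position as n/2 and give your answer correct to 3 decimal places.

10.059

Cumulative frequencies: 17, 44, 78, 103, 123
n = 123; position = n/2 = 61.5.
This falls in the class 8 to under 12: L = 8, F = 44, f = 34, h = 4.
Median ≈ 8 + ((61.5 − 44) / 34) × 4 = 10.0588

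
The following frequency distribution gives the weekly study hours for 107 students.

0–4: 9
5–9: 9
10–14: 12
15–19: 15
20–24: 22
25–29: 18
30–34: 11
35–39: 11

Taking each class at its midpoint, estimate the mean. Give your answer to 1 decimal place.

20.6

Midpoints: 2, 7, 12, 17, 22, 27, 32, 37
Σfm = 9×2 + 9×7 + 12×12 + 15×17 + 22×22 + 18×27 + 11×32 + 11×37 = 2209
n = Σf = 107
Mean = 2209 / 107 = 20.6449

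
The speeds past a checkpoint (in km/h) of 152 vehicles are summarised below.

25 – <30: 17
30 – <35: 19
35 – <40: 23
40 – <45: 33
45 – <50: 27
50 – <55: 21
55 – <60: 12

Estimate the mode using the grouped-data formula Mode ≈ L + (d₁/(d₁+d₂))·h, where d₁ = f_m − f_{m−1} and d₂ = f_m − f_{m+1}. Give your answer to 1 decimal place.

Modal class: 40 – <45 (highest frequency 33).
d₁ = 33 − 23 = 10, d₂ = 33 − 27 = 6
Mode ≈ 40 + (10/(10+6)) × 5 = 40 + 3.1250 = 43.1250

43.1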